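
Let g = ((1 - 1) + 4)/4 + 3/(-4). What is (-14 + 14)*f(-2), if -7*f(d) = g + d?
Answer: 0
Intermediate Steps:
g = 1/4 (g = (0 + 4)*(1/4) + 3*(-1/4) = 4*(1/4) - 3/4 = 1 - 3/4 = 1/4 ≈ 0.25000)
f(d) = -1/28 - d/7 (f(d) = -(1/4 + d)/7 = -1/28 - d/7)
(-14 + 14)*f(-2) = (-14 + 14)*(-1/28 - 1/7*(-2)) = 0*(-1/28 + 2/7) = 0*(1/4) = 0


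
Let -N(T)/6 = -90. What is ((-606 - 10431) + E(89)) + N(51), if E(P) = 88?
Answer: -10409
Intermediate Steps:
N(T) = 540 (N(T) = -6*(-90) = 540)
((-606 - 10431) + E(89)) + N(51) = ((-606 - 10431) + 88) + 540 = (-11037 + 88) + 540 = -10949 + 540 = -10409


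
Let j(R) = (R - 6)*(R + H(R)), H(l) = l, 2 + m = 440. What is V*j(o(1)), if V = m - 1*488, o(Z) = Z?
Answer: 500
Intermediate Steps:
m = 438 (m = -2 + 440 = 438)
j(R) = 2*R*(-6 + R) (j(R) = (R - 6)*(R + R) = (-6 + R)*(2*R) = 2*R*(-6 + R))
V = -50 (V = 438 - 1*488 = 438 - 488 = -50)
V*j(o(1)) = -100*(-6 + 1) = -100*(-5) = -50*(-10) = 500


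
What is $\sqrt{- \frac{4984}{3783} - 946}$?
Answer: $\frac{i \sqrt{13557144666}}{3783} \approx 30.779 i$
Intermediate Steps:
$\sqrt{- \frac{4984}{3783} - 946} = \sqrt{- \frac{3583702}{3783}} = \frac{i \sqrt{13557144666}}{3783}$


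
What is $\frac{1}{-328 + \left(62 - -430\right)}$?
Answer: $\frac{1}{164} \approx 0.0060976$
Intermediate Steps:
$\frac{1}{-328 + \left(62 - -430\right)} = \frac{1}{-328 + \left(62 + 430\right)} = \frac{1}{-328 + 492} = \frac{1}{164}$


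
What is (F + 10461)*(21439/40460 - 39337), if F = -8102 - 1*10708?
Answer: 13287880847769/40460 ≈ 3.2842e+8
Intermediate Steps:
F = -18810 (F = -8102 - 10708 = -18810)
(F + 10461)*(21439/40460 - 39337) = (-18810 + 10461)*(21439/40460 - 39337) = -8349*(21439*(1/40460) - 39337) = -8349*(21439/40460 - 39337) = -8349*(-1591553581/40460) = 13287880847769/40460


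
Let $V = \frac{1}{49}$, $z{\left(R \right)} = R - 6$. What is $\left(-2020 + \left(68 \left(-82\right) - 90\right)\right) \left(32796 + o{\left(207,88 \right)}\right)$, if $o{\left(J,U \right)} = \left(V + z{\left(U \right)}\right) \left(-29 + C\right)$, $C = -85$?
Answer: $- \frac{1261424124}{7} \approx -1.802 \cdot 10^{8}$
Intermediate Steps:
$z{\left(R \right)} = -6 + R$ ($z{\left(R \right)} = R - 6 = -6 + R$)
$V = \frac{1}{49} \approx 0.020408$
$o{\left(J,U \right)} = \frac{33402}{49} - 114 U$ ($o{\left(J,U \right)} = \left(\frac{1}{49} + \left(-6 + U\right)\right) \left(-29 - 85\right) = \left(- \frac{293}{49} + U\right) \left(-114\right) = \frac{33402}{49} - 114 U$)
$\left(-2020 + \left(68 \left(-82\right) - 90\right)\right) \left(32796 + o{\left(207,88 \right)}\right) = \left(-2020 + \left(68 \left(-82\right) - 90\right)\right) \left(32796 + \left(\frac{33402}{49} - 10032\right)\right) = \left(-2020 - 5666\right) \left(32796 + \left(\frac{33402}{49} - 10032\right)\right) = \left(-2020 - 5666\right) \left(32796 - \frac{458166}{49}\right) = \left(-7686\right) \frac{1148838}{49} = - \frac{1261424124}{7}$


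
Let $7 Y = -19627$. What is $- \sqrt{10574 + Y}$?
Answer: $- \frac{\sqrt{380737}}{7} \approx -88.148$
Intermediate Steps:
$Y = - \frac{19627}{7}$ ($Y = \frac{1}{7} \left(-19627\right) = - \frac{19627}{7} \approx -2803.9$)
$- \sqrt{10574 + Y} = - \sqrt{10574 - \frac{19627}{7}} = - \sqrt{\frac{54391}{7}} = - \frac{\sqrt{380737}}{7}$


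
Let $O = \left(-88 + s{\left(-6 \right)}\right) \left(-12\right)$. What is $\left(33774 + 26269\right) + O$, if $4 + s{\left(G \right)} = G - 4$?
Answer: $61267$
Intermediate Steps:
$s{\left(G \right)} = -8 + G$ ($s{\left(G \right)} = -4 + \left(G - 4\right) = -4 + \left(-4 + G\right) = -8 + G$)
$O = 1224$ ($O = \left(-88 - 14\right) \left(-12\right) = \left(-102\right) \left(-12\right) = 1224$)
$\left(33774 + 26269\right) + O = \left(33774 + 26269\right) + 1224 = 60043 + 1224 = 61267$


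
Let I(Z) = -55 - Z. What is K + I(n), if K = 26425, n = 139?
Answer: 26231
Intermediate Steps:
K + I(n) = 26425 + (-55 - 1*139) = 26425 + (-55 - 139) = 26425 - 194 = 26231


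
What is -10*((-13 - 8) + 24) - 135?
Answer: -165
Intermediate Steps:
-10*((-13 - 8) + 24) - 135 = -10*(-21 + 24) - 135 = -10*3 - 135 = -30 - 135 = -165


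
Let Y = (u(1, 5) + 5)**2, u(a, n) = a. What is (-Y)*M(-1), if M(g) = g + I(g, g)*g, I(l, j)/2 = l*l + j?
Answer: 36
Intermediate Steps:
I(l, j) = 2*j + 2*l**2 (I(l, j) = 2*(l*l + j) = 2*(l**2 + j) = 2*(j + l**2) = 2*j + 2*l**2)
M(g) = g + g*(2*g + 2*g**2) (M(g) = g + (2*g + 2*g**2)*g = g + g*(2*g + 2*g**2))
Y = 36 (Y = (1 + 5)**2 = 6**2 = 36)
(-Y)*M(-1) = (-1*36)*(-(1 + 2*(-1) + 2*(-1)**2)) = -(-36)*(1 - 2 + 2*1) = -(-36)*(1 - 2 + 2) = -(-36) = -36*(-1) = 36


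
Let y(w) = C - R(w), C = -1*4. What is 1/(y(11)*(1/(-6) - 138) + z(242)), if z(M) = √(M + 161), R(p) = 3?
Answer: 34818/33660301 - 36*√403/33660301 ≈ 0.0010129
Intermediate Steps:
C = -4
y(w) = -7 (y(w) = -4 - 1*3 = -4 - 3 = -7)
z(M) = √(161 + M)
1/(y(11)*(1/(-6) - 138) + z(242)) = 1/(-7*(1/(-6) - 138) + √(161 + 242)) = 1/(-7*(-⅙ - 138) + √403) = 1/(-7*(-829/6) + √403) = 1/(5803/6 + √403)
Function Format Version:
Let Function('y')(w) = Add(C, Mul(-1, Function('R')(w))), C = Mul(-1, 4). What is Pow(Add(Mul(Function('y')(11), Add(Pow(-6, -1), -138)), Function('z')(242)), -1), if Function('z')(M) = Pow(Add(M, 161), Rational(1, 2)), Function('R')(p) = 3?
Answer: Add(Rational(34818, 33660301), Mul(Rational(-36, 33660301), Pow(403, Rational(1, 2)))) ≈ 0.0010129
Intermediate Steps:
C = -4
Function('y')(w) = -7 (Function('y')(w) = Add(-4, Mul(-1, 3)) = Add(-4, -3) = -7)
Function('z')(M) = Pow(Add(161, M), Rational(1, 2))
Pow(Add(Mul(Function('y')(11), Add(Pow(-6, -1), -138)), Function('z')(242)), -1) = Pow(Add(Mul(-7, Add(Pow(-6, -1), -138)), Pow(Add(161, 242), Rational(1, 2))), -1) = Pow(Add(Mul(-7, Add(Rational(-1, 6), -138)), Pow(403, Rational(1, 2))), -1) = Pow(Add(Mul(-7, Rational(-829, 6)), Pow(403, Rational(1, 2))), -1) = Pow(Add(Rational(5803, 6), Pow(403, Rational(1, 2))), -1)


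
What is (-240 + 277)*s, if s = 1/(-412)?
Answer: -37/412 ≈ -0.089806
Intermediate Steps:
s = -1/412 ≈ -0.0024272
(-240 + 277)*s = (-240 + 277)*(-1/412) = 37*(-1/412) = -37/412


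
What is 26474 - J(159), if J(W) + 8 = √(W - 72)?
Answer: 26482 - √87 ≈ 26473.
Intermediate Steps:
J(W) = -8 + √(-72 + W) (J(W) = -8 + √(W - 72) = -8 + √(-72 + W))
26474 - J(159) = 26474 - (-8 + √(-72 + 159)) = 26474 - (-8 + √87) = 26474 + (8 - √87) = 26482 - √87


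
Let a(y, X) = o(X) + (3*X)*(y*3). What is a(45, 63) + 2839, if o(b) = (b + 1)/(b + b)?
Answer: 1786334/63 ≈ 28355.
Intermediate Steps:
o(b) = (1 + b)/(2*b) (o(b) = (1 + b)/((2*b)) = (1 + b)*(1/(2*b)) = (1 + b)/(2*b))
a(y, X) = (1 + X)/(2*X) + 9*X*y (a(y, X) = (1 + X)/(2*X) + (3*X)*(y*3) = (1 + X)/(2*X) + (3*X)*(3*y) = (1 + X)/(2*X) + 9*X*y)
a(45, 63) + 2839 = (½)*(1 + 63 + 18*45*63²)/63 + 2839 = (½)*(1/63)*(1 + 63 + 18*45*3969) + 2839 = (½)*(1/63)*(1 + 63 + 3214890) + 2839 = (½)*(1/63)*3214954 + 2839 = 1607477/63 + 2839 = 1786334/63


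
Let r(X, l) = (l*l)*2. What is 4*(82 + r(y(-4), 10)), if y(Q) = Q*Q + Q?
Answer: 1128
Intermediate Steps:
y(Q) = Q + Q² (y(Q) = Q² + Q = Q + Q²)
r(X, l) = 2*l² (r(X, l) = l²*2 = 2*l²)
4*(82 + r(y(-4), 10)) = 4*(82 + 2*10²) = 4*(82 + 2*100) = 4*(82 + 200) = 4*282 = 1128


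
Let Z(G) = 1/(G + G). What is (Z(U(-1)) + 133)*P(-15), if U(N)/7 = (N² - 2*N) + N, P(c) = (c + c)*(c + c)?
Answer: 838125/7 ≈ 1.1973e+5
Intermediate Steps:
P(c) = 4*c² (P(c) = (2*c)*(2*c) = 4*c²)
U(N) = -7*N + 7*N² (U(N) = 7*((N² - 2*N) + N) = 7*(N² - N) = -7*N + 7*N²)
Z(G) = 1/(2*G)
(Z(U(-1)) + 133)*P(-15) = (1/(2*((7*(-1)*(-1 - 1)))) + 133)*(4*(-15)²) = (1/(2*((7*(-1)*(-2)))) + 133)*(4*225) = ((½)/14 + 133)*900 = ((½)*(1/14) + 133)*900 = (1/28 + 133)*900 = (3725/28)*900 = 838125/7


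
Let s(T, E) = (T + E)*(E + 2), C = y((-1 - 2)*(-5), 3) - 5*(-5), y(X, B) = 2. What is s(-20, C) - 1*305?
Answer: -102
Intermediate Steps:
C = 27 (C = 2 - 5*(-5) = 2 + 25 = 27)
s(T, E) = (2 + E)*(E + T) (s(T, E) = (E + T)*(2 + E) = (2 + E)*(E + T))
s(-20, C) - 1*305 = (27**2 + 2*27 + 2*(-20) + 27*(-20)) - 1*305 = (729 + 54 - 40 - 540) - 305 = 203 - 305 = -102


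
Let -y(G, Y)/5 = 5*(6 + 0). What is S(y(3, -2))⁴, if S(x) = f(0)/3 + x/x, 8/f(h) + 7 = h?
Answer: 28561/194481 ≈ 0.14686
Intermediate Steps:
f(h) = 8/(-7 + h)
y(G, Y) = -150 (y(G, Y) = -25*(6 + 0) = -25*6 = -5*30 = -150)
S(x) = 13/21 (S(x) = (8/(-7 + 0))/3 + x/x = (8/(-7))*(⅓) + 1 = (8*(-⅐))*(⅓) + 1 = -8/7*⅓ + 1 = -8/21 + 1 = 13/21)
S(y(3, -2))⁴ = (13/21)⁴ = 28561/194481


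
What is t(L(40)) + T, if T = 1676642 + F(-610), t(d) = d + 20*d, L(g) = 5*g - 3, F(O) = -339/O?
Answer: 1025275529/610 ≈ 1.6808e+6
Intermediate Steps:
L(g) = -3 + 5*g
t(d) = 21*d
T = 1022751959/610 (T = 1676642 - 339/(-610) = 1676642 - 339*(-1/610) = 1676642 + 339/610 = 1022751959/610 ≈ 1.6766e+6)
t(L(40)) + T = 21*(-3 + 5*40) + 1022751959/610 = 21*(-3 + 200) + 1022751959/610 = 21*197 + 1022751959/610 = 4137 + 1022751959/610 = 1025275529/610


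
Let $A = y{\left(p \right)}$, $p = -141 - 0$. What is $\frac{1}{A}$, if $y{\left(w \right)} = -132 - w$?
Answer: $\frac{1}{9} \approx 0.11111$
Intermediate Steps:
$p = -141$ ($p = -141 + 0 = -141$)
$A = 9$ ($A = -132 - -141 = -132 + 141 = 9$)
$\frac{1}{A} = \frac{1}{9}$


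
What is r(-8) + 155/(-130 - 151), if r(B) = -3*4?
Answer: -3527/281 ≈ -12.552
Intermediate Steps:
r(B) = -12
r(-8) + 155/(-130 - 151) = -12 + 155/(-130 - 151) = -12 + 155/(-281) = -12 - 1/281*155 = -12 - 155/281 = -3527/281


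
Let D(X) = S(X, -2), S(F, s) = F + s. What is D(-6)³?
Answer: -512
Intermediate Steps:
D(X) = -2 + X (D(X) = X - 2 = -2 + X)
D(-6)³ = (-2 - 6)³ = (-8)³ = -512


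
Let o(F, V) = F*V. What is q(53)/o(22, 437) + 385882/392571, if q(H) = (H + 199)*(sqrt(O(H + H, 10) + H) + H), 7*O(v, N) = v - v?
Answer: 4476523912/1887088797 + 126*sqrt(53)/4807 ≈ 2.5630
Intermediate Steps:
O(v, N) = 0 (O(v, N) = (v - v)/7 = (1/7)*0 = 0)
q(H) = (199 + H)*(H + sqrt(H)) (q(H) = (H + 199)*(sqrt(0 + H) + H) = (199 + H)*(sqrt(H) + H) = (199 + H)*(H + sqrt(H)))
q(53)/o(22, 437) + 385882/392571 = (53**2 + 53**(3/2) + 199*53 + 199*sqrt(53))/((22*437)) + 385882/392571 = (2809 + 53*sqrt(53) + 10547 + 199*sqrt(53))/9614 + 385882*(1/392571) = (13356 + 252*sqrt(53))*(1/9614) + 385882/392571 = (6678/4807 + 126*sqrt(53)/4807) + 385882/392571 = 4476523912/1887088797 + 126*sqrt(53)/4807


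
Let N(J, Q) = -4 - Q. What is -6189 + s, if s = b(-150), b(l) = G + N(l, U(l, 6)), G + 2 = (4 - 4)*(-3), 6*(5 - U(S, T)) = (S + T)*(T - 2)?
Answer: -6296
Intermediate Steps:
U(S, T) = 5 - (-2 + T)*(S + T)/6 (U(S, T) = 5 - (S + T)*(T - 2)/6 = 5 - (S + T)*(-2 + T)/6 = 5 - (-2 + T)*(S + T)/6)
G = -2 (G = -2 + (4 - 4)*(-3) = -2 + 0*(-3) = -2 + 0 = -2)
b(l) = -7 + 2*l/3 (b(l) = -2 + (-4 - (5 - ⅙*6² + l/3 + (⅓)*6 - ⅙*l*6)) = -2 + (-4 - (5 - ⅙*36 + l/3 + 2 - l)) = -2 + (-4 - (5 - 6 + l/3 + 2 - l)) = -2 + (-4 - (1 - 2*l/3)) = -2 + (-4 + (-1 + 2*l/3)) = -2 + (-5 + 2*l/3) = -7 + 2*l/3)
s = -107 (s = -7 + (⅔)*(-150) = -7 - 100 = -107)
-6189 + s = -6189 - 107 = -6296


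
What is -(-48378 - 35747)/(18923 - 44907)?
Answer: -84125/25984 ≈ -3.2376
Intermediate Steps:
-(-48378 - 35747)/(18923 - 44907) = -(-84125)/(-25984) = -(-84125)*(-1)/25984 = -1*84125/25984 = -84125/25984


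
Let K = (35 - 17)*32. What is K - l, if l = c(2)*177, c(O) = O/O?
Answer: 399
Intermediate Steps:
c(O) = 1
l = 177 (l = 1*177 = 177)
K = 576 (K = 18*32 = 576)
K - l = 576 - 1*177 = 576 - 177 = 399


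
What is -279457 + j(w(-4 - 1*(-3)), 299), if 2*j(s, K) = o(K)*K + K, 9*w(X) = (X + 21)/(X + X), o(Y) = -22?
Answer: -565193/2 ≈ -2.8260e+5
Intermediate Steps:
w(X) = (21 + X)/(18*X) (w(X) = ((X + 21)/(X + X))/9 = ((21 + X)/((2*X)))/9 = ((21 + X)*(1/(2*X)))/9 = ((21 + X)/(2*X))/9 = (21 + X)/(18*X))
j(s, K) = -21*K/2 (j(s, K) = (-22*K + K)/2 = (-21*K)/2 = -21*K/2)
-279457 + j(w(-4 - 1*(-3)), 299) = -279457 - 21/2*299 = -279457 - 6279/2 = -565193/2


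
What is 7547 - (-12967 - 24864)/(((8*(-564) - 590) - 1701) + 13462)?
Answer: 50293304/6659 ≈ 7552.7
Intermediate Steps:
7547 - (-12967 - 24864)/(((8*(-564) - 590) - 1701) + 13462) = 7547 - (-37831)/(((-4512 - 590) - 1701) + 13462) = 7547 - (-37831)/((-5102 - 1701) + 13462) = 7547 - (-37831)/(-6803 + 13462) = 7547 - (-37831)/6659 = 7547 - 1*(-37831/6659) = 7547 + 37831/6659 = 50293304/6659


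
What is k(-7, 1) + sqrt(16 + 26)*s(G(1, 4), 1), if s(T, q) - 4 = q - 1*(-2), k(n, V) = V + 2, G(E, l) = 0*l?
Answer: 3 + 7*sqrt(42) ≈ 48.365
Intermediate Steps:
G(E, l) = 0
k(n, V) = 2 + V
s(T, q) = 6 + q (s(T, q) = 4 + (q - 1*(-2)) = 4 + (q + 2) = 4 + (2 + q) = 6 + q)
k(-7, 1) + sqrt(16 + 26)*s(G(1, 4), 1) = (2 + 1) + sqrt(16 + 26)*(6 + 1) = 3 + sqrt(42)*7 = 3 + 7*sqrt(42)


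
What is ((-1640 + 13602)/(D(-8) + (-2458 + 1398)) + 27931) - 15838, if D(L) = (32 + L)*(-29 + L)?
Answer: 11772601/974 ≈ 12087.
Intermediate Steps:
D(L) = (-29 + L)*(32 + L)
((-1640 + 13602)/(D(-8) + (-2458 + 1398)) + 27931) - 15838 = ((-1640 + 13602)/((-928 + (-8)² + 3*(-8)) + (-2458 + 1398)) + 27931) - 15838 = (11962/((-928 + 64 - 24) - 1060) + 27931) - 15838 = (11962/(-888 - 1060) + 27931) - 15838 = (11962/(-1948) + 27931) - 15838 = (11962*(-1/1948) + 27931) - 15838 = (-5981/974 + 27931) - 15838 = 27198813/974 - 15838 = 11772601/974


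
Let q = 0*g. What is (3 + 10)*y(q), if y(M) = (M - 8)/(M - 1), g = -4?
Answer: 104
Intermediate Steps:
q = 0 (q = 0*(-4) = 0)
y(M) = (-8 + M)/(-1 + M)
(3 + 10)*y(q) = (3 + 10)*((-8 + 0)/(-1 + 0)) = 13*(-8/(-1)) = 13*(-1*(-8)) = 13*8 = 104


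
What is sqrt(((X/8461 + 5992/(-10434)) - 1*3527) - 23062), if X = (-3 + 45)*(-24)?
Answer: I*sqrt(51808186843252290345)/44141037 ≈ 163.06*I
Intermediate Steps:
X = -1008 (X = 42*(-24) = -1008)
sqrt(((X/8461 + 5992/(-10434)) - 1*3527) - 23062) = sqrt(((-1008/8461 + 5992/(-10434)) - 1*3527) - 23062) = sqrt(((-1008*1/8461 + 5992*(-1/10434)) - 3527) - 23062) = sqrt(((-1008/8461 - 2996/5217) - 3527) - 23062) = sqrt((-30607892/44141037 - 3527) - 23062) = sqrt(-155716045391/44141037 - 23062) = sqrt(-1173696640685/44141037) = I*sqrt(51808186843252290345)/44141037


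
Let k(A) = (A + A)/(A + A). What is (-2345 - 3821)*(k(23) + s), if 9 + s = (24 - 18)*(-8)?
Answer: 345296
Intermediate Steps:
k(A) = 1 (k(A) = (2*A)/((2*A)) = (2*A)*(1/(2*A)) = 1)
s = -57 (s = -9 + (24 - 18)*(-8) = -9 + 6*(-8) = -9 - 48 = -57)
(-2345 - 3821)*(k(23) + s) = (-2345 - 3821)*(1 - 57) = -6166*(-56) = 345296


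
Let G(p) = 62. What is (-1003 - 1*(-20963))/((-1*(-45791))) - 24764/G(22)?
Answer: -566365402/1419521 ≈ -398.98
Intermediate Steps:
(-1003 - 1*(-20963))/((-1*(-45791))) - 24764/G(22) = (-1003 - 1*(-20963))/((-1*(-45791))) - 24764/62 = (-1003 + 20963)/45791 - 24764*1/62 = 19960*(1/45791) - 12382/31 = 19960/45791 - 12382/31 = -566365402/1419521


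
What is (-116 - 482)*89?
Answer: -53222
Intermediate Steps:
(-116 - 482)*89 = -598*89 = -53222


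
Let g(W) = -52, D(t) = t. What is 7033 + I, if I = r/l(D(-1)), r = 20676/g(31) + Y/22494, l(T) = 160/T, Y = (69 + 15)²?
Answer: 54862134653/7797920 ≈ 7035.5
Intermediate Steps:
Y = 7056 (Y = 84² = 7056)
r = -19363293/48737 (r = 20676/(-52) + 7056/22494 = 20676*(-1/52) + 7056*(1/22494) = -5169/13 + 1176/3749 = -19363293/48737 ≈ -397.30)
I = 19363293/7797920 (I = -19363293/(48737*(160/(-1))) = -19363293/(48737*(160*(-1))) = -19363293/48737/(-160) = -19363293/48737*(-1/160) = 19363293/7797920 ≈ 2.4831)
7033 + I = 7033 + 19363293/7797920 = 54862134653/7797920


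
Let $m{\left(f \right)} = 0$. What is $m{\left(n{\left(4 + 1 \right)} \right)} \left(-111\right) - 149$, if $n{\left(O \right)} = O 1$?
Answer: $-149$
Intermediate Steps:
$n{\left(O \right)} = O$
$m{\left(n{\left(4 + 1 \right)} \right)} \left(-111\right) - 149 = 0 \left(-111\right) - 149 = 0 - 149 = -149$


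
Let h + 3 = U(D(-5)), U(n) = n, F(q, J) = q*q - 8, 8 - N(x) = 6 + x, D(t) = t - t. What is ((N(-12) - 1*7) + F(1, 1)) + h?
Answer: -3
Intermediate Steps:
D(t) = 0
N(x) = 2 - x (N(x) = 8 - (6 + x) = 8 + (-6 - x) = 2 - x)
F(q, J) = -8 + q² (F(q, J) = q² - 8 = -8 + q²)
h = -3 (h = -3 + 0 = -3)
((N(-12) - 1*7) + F(1, 1)) + h = (((2 - 1*(-12)) - 1*7) + (-8 + 1²)) - 3 = (((2 + 12) - 7) + (-8 + 1)) - 3 = ((14 - 7) - 7) - 3 = (7 - 7) - 3 = 0 - 3 = -3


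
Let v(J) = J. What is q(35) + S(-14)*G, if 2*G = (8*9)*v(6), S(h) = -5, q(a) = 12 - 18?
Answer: -1086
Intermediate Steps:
q(a) = -6
G = 216 (G = ((8*9)*6)/2 = (72*6)/2 = (½)*432 = 216)
q(35) + S(-14)*G = -6 - 5*216 = -6 - 1080 = -1086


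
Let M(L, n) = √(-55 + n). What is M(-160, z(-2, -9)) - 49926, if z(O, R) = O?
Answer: -49926 + I*√57 ≈ -49926.0 + 7.5498*I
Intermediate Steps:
M(-160, z(-2, -9)) - 49926 = √(-55 - 2) - 49926 = √(-57) - 49926 = I*√57 - 49926 = -49926 + I*√57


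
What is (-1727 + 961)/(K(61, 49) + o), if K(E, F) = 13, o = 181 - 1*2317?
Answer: 766/2123 ≈ 0.36081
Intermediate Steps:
o = -2136 (o = 181 - 2317 = -2136)
(-1727 + 961)/(K(61, 49) + o) = (-1727 + 961)/(13 - 2136) = -766/(-2123) = -766*(-1/2123) = 766/2123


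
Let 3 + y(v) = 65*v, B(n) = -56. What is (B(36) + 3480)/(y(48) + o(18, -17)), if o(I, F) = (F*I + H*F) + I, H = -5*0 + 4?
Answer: 3424/2761 ≈ 1.2401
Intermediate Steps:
H = 4 (H = 0 + 4 = 4)
o(I, F) = I + 4*F + F*I (o(I, F) = (F*I + 4*F) + I = (4*F + F*I) + I = I + 4*F + F*I)
y(v) = -3 + 65*v
(B(36) + 3480)/(y(48) + o(18, -17)) = (-56 + 3480)/((-3 + 65*48) + (18 + 4*(-17) - 17*18)) = 3424/((-3 + 3120) + (18 - 68 - 306)) = 3424/(3117 - 356) = 3424/2761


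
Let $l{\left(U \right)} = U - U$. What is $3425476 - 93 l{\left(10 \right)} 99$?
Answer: $3425476$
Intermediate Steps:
$l{\left(U \right)} = 0$
$3425476 - 93 l{\left(10 \right)} 99 = 3425476 - 93 \cdot 0 \cdot 99 = 3425476 - 0 \cdot 99 = 3425476 - 0 = 3425476 + 0 = 3425476$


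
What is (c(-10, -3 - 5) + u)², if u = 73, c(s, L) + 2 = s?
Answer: 3721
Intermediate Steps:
c(s, L) = -2 + s
(c(-10, -3 - 5) + u)² = ((-2 - 10) + 73)² = (-12 + 73)² = 61² = 3721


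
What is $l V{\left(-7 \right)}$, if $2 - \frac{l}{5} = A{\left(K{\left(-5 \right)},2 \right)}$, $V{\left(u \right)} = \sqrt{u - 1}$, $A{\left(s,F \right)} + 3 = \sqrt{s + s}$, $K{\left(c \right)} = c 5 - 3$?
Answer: $40 \sqrt{7} + 50 i \sqrt{2} \approx 105.83 + 70.711 i$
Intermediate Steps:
$K{\left(c \right)} = -3 + 5 c$ ($K{\left(c \right)} = 5 c - 3 = -3 + 5 c$)
$A{\left(s,F \right)} = -3 + \sqrt{2} \sqrt{s}$ ($A{\left(s,F \right)} = -3 + \sqrt{s + s} = -3 + \sqrt{2 s} = -3 + \sqrt{2} \sqrt{s}$)
$V{\left(u \right)} = \sqrt{-1 + u}$
$l = 25 - 10 i \sqrt{14}$ ($l = 10 - 5 \left(-3 + \sqrt{2} \sqrt{-3 + 5 \left(-5\right)}\right) = 10 - 5 \left(-3 + \sqrt{2} \sqrt{-3 - 25}\right) = 10 - 5 \left(-3 + \sqrt{2} \sqrt{-28}\right) = 10 - 5 \left(-3 + \sqrt{2} \cdot 2 i \sqrt{7}\right) = 10 - 5 \left(-3 + 2 i \sqrt{14}\right) = 10 + \left(15 - 10 i \sqrt{14}\right) = 25 - 10 i \sqrt{14} \approx 25.0 - 37.417 i$)
$l V{\left(-7 \right)} = \left(25 - 10 i \sqrt{14}\right) \sqrt{-1 - 7} = \left(25 - 10 i \sqrt{14}\right) \sqrt{-8} = \left(25 - 10 i \sqrt{14}\right) 2 i \sqrt{2} = 2 i \sqrt{2} \left(25 - 10 i \sqrt{14}\right)$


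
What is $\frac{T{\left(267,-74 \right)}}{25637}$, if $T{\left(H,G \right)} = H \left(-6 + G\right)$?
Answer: $- \frac{21360}{25637} \approx -0.83317$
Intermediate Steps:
$\frac{T{\left(267,-74 \right)}}{25637} = \frac{267 \left(-6 - 74\right)}{25637} = 267 \left(-80\right) \frac{1}{25637} = \left(-21360\right) \frac{1}{25637} = - \frac{21360}{25637}$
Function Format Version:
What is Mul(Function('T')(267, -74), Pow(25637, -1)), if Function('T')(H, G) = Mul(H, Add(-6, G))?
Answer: Rational(-21360, 25637) ≈ -0.83317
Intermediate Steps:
Mul(Function('T')(267, -74), Pow(25637, -1)) = Mul(Mul(267, Add(-6, -74)), Pow(25637, -1)) = Mul(Mul(267, -80), Rational(1, 25637)) = Mul(-21360, Rational(1, 25637)) = Rational(-21360, 25637)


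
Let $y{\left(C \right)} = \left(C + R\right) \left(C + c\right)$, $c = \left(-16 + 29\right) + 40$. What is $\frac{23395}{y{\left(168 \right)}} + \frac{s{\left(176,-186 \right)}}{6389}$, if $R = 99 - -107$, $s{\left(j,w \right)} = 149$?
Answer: $\frac{161786101}{528076406} \approx 0.30637$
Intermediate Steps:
$R = 206$ ($R = 99 + 107 = 206$)
$c = 53$ ($c = 13 + 40 = 53$)
$y{\left(C \right)} = \left(53 + C\right) \left(206 + C\right)$ ($y{\left(C \right)} = \left(C + 206\right) \left(C + 53\right) = \left(206 + C\right) \left(53 + C\right) = \left(53 + C\right) \left(206 + C\right)$)
$\frac{23395}{y{\left(168 \right)}} + \frac{s{\left(176,-186 \right)}}{6389} = \frac{23395}{10918 + 168^{2} + 259 \cdot 168} + \frac{149}{6389} = \frac{23395}{10918 + 28224 + 43512} + 149 \cdot \frac{1}{6389} = \frac{23395}{82654} + \frac{149}{6389} = \frac{161786101}{528076406}$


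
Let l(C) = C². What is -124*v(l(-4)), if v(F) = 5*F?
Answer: -9920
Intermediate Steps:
-124*v(l(-4)) = -620*(-4)² = -620*16 = -124*80 = -9920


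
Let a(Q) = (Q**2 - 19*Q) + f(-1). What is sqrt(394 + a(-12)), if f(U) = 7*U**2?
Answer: sqrt(773) ≈ 27.803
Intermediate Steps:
a(Q) = 7 + Q**2 - 19*Q (a(Q) = (Q**2 - 19*Q) + 7*(-1)**2 = (Q**2 - 19*Q) + 7*1 = (Q**2 - 19*Q) + 7 = 7 + Q**2 - 19*Q)
sqrt(394 + a(-12)) = sqrt(394 + (7 + (-12)**2 - 19*(-12))) = sqrt(394 + (7 + 144 + 228)) = sqrt(394 + 379) = sqrt(773)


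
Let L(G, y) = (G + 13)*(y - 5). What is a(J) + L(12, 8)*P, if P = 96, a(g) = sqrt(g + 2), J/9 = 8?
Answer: 7200 + sqrt(74) ≈ 7208.6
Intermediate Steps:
J = 72 (J = 9*8 = 72)
a(g) = sqrt(2 + g)
L(G, y) = (-5 + y)*(13 + G) (L(G, y) = (13 + G)*(-5 + y) = (-5 + y)*(13 + G))
a(J) + L(12, 8)*P = sqrt(2 + 72) + (-65 - 5*12 + 13*8 + 12*8)*96 = sqrt(74) + (-65 - 60 + 104 + 96)*96 = sqrt(74) + 75*96 = sqrt(74) + 7200 = 7200 + sqrt(74)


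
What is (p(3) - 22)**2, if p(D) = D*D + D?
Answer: 100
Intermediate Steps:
p(D) = D + D**2 (p(D) = D**2 + D = D + D**2)
(p(3) - 22)**2 = (3*(1 + 3) - 22)**2 = (3*4 - 22)**2 = (12 - 22)**2 = (-10)**2 = 100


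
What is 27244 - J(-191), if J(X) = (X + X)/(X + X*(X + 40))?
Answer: 2043301/75 ≈ 27244.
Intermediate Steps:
J(X) = 2*X/(X + X*(40 + X)) (J(X) = (2*X)/(X + X*(40 + X)) = 2*X/(X + X*(40 + X)))
27244 - J(-191) = 27244 - 2/(41 - 191) = 27244 - 2/(-150) = 27244 - 2*(-1)/150 = 27244 - 1*(-1/75) = 27244 + 1/75 = 2043301/75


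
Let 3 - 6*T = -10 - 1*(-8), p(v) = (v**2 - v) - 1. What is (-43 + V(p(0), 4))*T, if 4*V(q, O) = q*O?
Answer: -110/3 ≈ -36.667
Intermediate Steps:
p(v) = -1 + v**2 - v
V(q, O) = O*q/4 (V(q, O) = (q*O)/4 = (O*q)/4 = O*q/4)
T = 5/6 (T = 1/2 - (-10 - 1*(-8))/6 = 1/2 - (-10 + 8)/6 = 1/2 - 1/6*(-2) = 1/2 + 1/3 = 5/6 ≈ 0.83333)
(-43 + V(p(0), 4))*T = (-43 + (1/4)*4*(-1 + 0**2 - 1*0))*(5/6) = (-43 + (1/4)*4*(-1 + 0 + 0))*(5/6) = (-43 + (1/4)*4*(-1))*(5/6) = (-43 - 1)*(5/6) = -44*5/6 = -110/3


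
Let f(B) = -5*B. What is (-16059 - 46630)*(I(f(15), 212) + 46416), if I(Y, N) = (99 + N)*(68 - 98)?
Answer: -2324884254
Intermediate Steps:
I(Y, N) = -2970 - 30*N (I(Y, N) = (99 + N)*(-30) = -2970 - 30*N)
(-16059 - 46630)*(I(f(15), 212) + 46416) = (-16059 - 46630)*((-2970 - 30*212) + 46416) = -62689*((-2970 - 6360) + 46416) = -62689*(-9330 + 46416) = -62689*37086 = -2324884254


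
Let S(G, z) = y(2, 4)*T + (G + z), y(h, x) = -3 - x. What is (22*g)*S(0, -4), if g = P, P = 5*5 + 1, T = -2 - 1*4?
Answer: 21736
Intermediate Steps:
T = -6 (T = -2 - 4 = -6)
P = 26 (P = 25 + 1 = 26)
g = 26
S(G, z) = 42 + G + z (S(G, z) = (-3 - 1*4)*(-6) + (G + z) = (-3 - 4)*(-6) + (G + z) = -7*(-6) + (G + z) = 42 + (G + z) = 42 + G + z)
(22*g)*S(0, -4) = (22*26)*(42 + 0 - 4) = 572*38 = 21736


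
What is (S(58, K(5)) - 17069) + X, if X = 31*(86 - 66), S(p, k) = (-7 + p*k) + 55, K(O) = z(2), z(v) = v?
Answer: -16285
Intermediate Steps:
K(O) = 2
S(p, k) = 48 + k*p (S(p, k) = (-7 + k*p) + 55 = 48 + k*p)
X = 620 (X = 31*20 = 620)
(S(58, K(5)) - 17069) + X = ((48 + 2*58) - 17069) + 620 = ((48 + 116) - 17069) + 620 = (164 - 17069) + 620 = -16905 + 620 = -16285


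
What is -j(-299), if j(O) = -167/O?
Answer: -167/299 ≈ -0.55853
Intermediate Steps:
-j(-299) = -(-167)/(-299) = -(-167)*(-1)/299 = -1*167/299 = -167/299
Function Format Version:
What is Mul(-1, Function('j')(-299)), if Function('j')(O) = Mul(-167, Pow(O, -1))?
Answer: Rational(-167, 299) ≈ -0.55853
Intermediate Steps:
Mul(-1, Function('j')(-299)) = Mul(-1, Mul(-167, Pow(-299, -1))) = Mul(-1, Mul(-167, Rational(-1, 299))) = Mul(-1, Rational(167, 299)) = Rational(-167, 299)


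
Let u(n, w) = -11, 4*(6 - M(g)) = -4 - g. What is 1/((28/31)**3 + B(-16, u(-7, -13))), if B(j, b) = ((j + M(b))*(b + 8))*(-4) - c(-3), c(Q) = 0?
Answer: -29791/4178579 ≈ -0.0071295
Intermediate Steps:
M(g) = 7 + g/4 (M(g) = 6 - (-4 - g)/4 = 6 + (1 + g/4) = 7 + g/4)
B(j, b) = -4*(8 + b)*(7 + j + b/4) (B(j, b) = ((j + (7 + b/4))*(b + 8))*(-4) - 1*0 = ((7 + j + b/4)*(8 + b))*(-4) + 0 = ((8 + b)*(7 + j + b/4))*(-4) + 0 = -4*(8 + b)*(7 + j + b/4) + 0 = -4*(8 + b)*(7 + j + b/4))
1/((28/31)**3 + B(-16, u(-7, -13))) = 1/((28/31)**3 + (-224 - 1*(-11)**2 - 36*(-11) - 32*(-16) - 4*(-11)*(-16))) = 1/((28*(1/31))**3 + (-224 - 1*121 + 396 + 512 - 704)) = 1/((28/31)**3 + (-224 - 121 + 396 + 512 - 704)) = 1/(21952/29791 - 141) = 1/(-4178579/29791) = -29791/4178579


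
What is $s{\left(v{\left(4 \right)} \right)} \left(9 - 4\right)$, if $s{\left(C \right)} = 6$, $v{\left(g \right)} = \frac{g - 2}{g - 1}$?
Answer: $30$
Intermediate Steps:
$v{\left(g \right)} = \frac{-2 + g}{-1 + g}$
$s{\left(v{\left(4 \right)} \right)} \left(9 - 4\right) = 6 \left(9 - 4\right) = 6 \cdot 5 = 30$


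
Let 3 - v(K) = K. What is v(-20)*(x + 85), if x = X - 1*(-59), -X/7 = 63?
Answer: -6831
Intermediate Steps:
X = -441 (X = -7*63 = -441)
x = -382 (x = -441 - 1*(-59) = -441 + 59 = -382)
v(K) = 3 - K
v(-20)*(x + 85) = (3 - 1*(-20))*(-382 + 85) = (3 + 20)*(-297) = 23*(-297) = -6831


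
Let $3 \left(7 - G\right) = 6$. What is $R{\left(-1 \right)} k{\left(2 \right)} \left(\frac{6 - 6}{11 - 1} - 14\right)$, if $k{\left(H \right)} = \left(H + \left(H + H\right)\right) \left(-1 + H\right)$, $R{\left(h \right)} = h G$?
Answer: $420$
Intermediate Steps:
$G = 5$ ($G = 7 - 2 = 5$)
$R{\left(h \right)} = 5 h$ ($R{\left(h \right)} = h 5 = 5 h$)
$k{\left(H \right)} = 3 H \left(-1 + H\right)$ ($k{\left(H \right)} = \left(H + 2 H\right) \left(-1 + H\right) = 3 H \left(-1 + H\right)$)
$R{\left(-1 \right)} k{\left(2 \right)} \left(\frac{6 - 6}{11 - 1} - 14\right) = 5 \left(-1\right) 3 \cdot 2 \left(-1 + 2\right) \left(\frac{6 - 6}{11 - 1} - 14\right) = - 5 \cdot 3 \cdot 2 \cdot 1 \left(\frac{0}{10} - 14\right) = \left(-5\right) 6 \left(0 \cdot \frac{1}{10} - 14\right) = - 30 \left(0 - 14\right) = \left(-30\right) \left(-14\right) = 420$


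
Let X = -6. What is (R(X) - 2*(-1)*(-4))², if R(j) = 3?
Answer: 25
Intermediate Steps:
(R(X) - 2*(-1)*(-4))² = (3 - 2*(-1)*(-4))² = (3 + 2*(-4))² = (3 - 8)² = (-5)² = 25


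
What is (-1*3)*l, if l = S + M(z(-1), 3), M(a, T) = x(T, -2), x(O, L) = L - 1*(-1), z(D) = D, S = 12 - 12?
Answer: 3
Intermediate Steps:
S = 0
x(O, L) = 1 + L (x(O, L) = L + 1 = 1 + L)
M(a, T) = -1 (M(a, T) = 1 - 2 = -1)
l = -1 (l = 0 - 1 = -1)
(-1*3)*l = -1*3*(-1) = -3*(-1) = 3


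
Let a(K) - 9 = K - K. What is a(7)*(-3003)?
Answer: -27027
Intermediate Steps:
a(K) = 9 (a(K) = 9 + (K - K) = 9 + 0 = 9)
a(7)*(-3003) = 9*(-3003) = -27027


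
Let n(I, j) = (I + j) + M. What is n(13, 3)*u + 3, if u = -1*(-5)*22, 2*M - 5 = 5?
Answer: 2313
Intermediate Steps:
M = 5 (M = 5/2 + (1/2)*5 = 5/2 + 5/2 = 5)
u = 110 (u = 5*22 = 110)
n(I, j) = 5 + I + j (n(I, j) = (I + j) + 5 = 5 + I + j)
n(13, 3)*u + 3 = (5 + 13 + 3)*110 + 3 = 21*110 + 3 = 2310 + 3 = 2313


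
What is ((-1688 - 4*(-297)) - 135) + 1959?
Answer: 1324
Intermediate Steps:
((-1688 - 4*(-297)) - 135) + 1959 = ((-1688 + 1188) - 135) + 1959 = (-500 - 135) + 1959 = -635 + 1959 = 1324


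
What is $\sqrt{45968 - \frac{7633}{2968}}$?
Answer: $\frac{\sqrt{101227640122}}{1484} \approx 214.4$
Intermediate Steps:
$\sqrt{45968 - \frac{7633}{2968}} = \sqrt{\frac{136425391}{2968}} = \frac{\sqrt{101227640122}}{1484}$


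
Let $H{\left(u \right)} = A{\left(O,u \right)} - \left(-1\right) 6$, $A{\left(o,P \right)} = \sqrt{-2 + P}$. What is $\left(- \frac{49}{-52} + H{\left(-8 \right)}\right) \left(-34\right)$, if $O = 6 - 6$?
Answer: $- \frac{6137}{26} - 34 i \sqrt{10} \approx -236.04 - 107.52 i$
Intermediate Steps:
$O = 0$ ($O = 6 - 6 = 0$)
$H{\left(u \right)} = 6 + \sqrt{-2 + u}$ ($H{\left(u \right)} = \sqrt{-2 + u} - \left(-1\right) 6 = \sqrt{-2 + u} - -6 = \sqrt{-2 + u} + 6 = 6 + \sqrt{-2 + u}$)
$\left(- \frac{49}{-52} + H{\left(-8 \right)}\right) \left(-34\right) = \left(- \frac{49}{-52} + \left(6 + \sqrt{-2 - 8}\right)\right) \left(-34\right) = \left(\left(-49\right) \left(- \frac{1}{52}\right) + \left(6 + \sqrt{-10}\right)\right) \left(-34\right) = \left(\frac{49}{52} + \left(6 + i \sqrt{10}\right)\right) \left(-34\right) = \left(\frac{361}{52} + i \sqrt{10}\right) \left(-34\right) = - \frac{6137}{26} - 34 i \sqrt{10}$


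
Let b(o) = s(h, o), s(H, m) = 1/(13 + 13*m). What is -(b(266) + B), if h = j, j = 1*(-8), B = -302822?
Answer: 1051095161/3471 ≈ 3.0282e+5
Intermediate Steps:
j = -8
h = -8
b(o) = 1/(13*(1 + o))
-(b(266) + B) = -(1/(13*(1 + 266)) - 302822) = -((1/13)/267 - 302822) = -((1/13)*(1/267) - 302822) = -(1/3471 - 302822) = -1*(-1051095161/3471) = 1051095161/3471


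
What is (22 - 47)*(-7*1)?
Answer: 175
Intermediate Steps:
(22 - 47)*(-7*1) = -25*(-7) = 175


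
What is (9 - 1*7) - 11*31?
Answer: -339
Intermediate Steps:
(9 - 1*7) - 11*31 = (9 - 7) - 341 = 2 - 341 = -339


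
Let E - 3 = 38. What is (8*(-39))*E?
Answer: -12792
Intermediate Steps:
E = 41 (E = 3 + 38 = 41)
(8*(-39))*E = (8*(-39))*41 = -312*41 = -12792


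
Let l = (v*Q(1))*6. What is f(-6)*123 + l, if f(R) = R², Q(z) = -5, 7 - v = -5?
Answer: 4068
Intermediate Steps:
v = 12 (v = 7 - 1*(-5) = 7 + 5 = 12)
l = -360 (l = (12*(-5))*6 = -60*6 = -360)
f(-6)*123 + l = (-6)²*123 - 360 = 36*123 - 360 = 4428 - 360 = 4068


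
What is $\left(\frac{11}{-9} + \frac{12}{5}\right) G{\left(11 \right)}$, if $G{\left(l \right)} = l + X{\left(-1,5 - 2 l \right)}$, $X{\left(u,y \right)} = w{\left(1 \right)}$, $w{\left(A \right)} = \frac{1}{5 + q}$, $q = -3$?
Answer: $\frac{1219}{90} \approx 13.544$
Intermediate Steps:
$w{\left(A \right)} = \frac{1}{2}$ ($w{\left(A \right)} = \frac{1}{5 - 3} = \frac{1}{2}$)
$X{\left(u,y \right)} = \frac{1}{2}$
$G{\left(l \right)} = \frac{1}{2} + l$ ($G{\left(l \right)} = l + \frac{1}{2} = \frac{1}{2} + l$)
$\left(\frac{11}{-9} + \frac{12}{5}\right) G{\left(11 \right)} = \left(\frac{11}{-9} + \frac{12}{5}\right) \left(\frac{1}{2} + 11\right) = \left(11 \left(- \frac{1}{9}\right) + 12 \cdot \frac{1}{5}\right) \frac{23}{2} = \left(- \frac{11}{9} + \frac{12}{5}\right) \frac{23}{2} = \frac{53}{45} \cdot \frac{23}{2} = \frac{1219}{90}$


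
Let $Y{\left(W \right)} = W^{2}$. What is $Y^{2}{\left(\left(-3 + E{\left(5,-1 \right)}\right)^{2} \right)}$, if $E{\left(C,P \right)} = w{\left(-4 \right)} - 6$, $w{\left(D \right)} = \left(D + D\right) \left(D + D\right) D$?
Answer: $24320191566937890625$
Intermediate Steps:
$w{\left(D \right)} = 4 D^{3}$ ($w{\left(D \right)} = 2 D 2 D D = 4 D^{2} D = 4 D^{3}$)
$E{\left(C,P \right)} = -262$ ($E{\left(C,P \right)} = 4 \left(-4\right)^{3} - 6 = 4 \left(-64\right) - 6 = -256 - 6 = -262$)
$Y^{2}{\left(\left(-3 + E{\left(5,-1 \right)}\right)^{2} \right)} = \left(\left(\left(-3 - 262\right)^{2}\right)^{2}\right)^{2} = \left(\left(\left(-265\right)^{2}\right)^{2}\right)^{2} = \left(70225^{2}\right)^{2} = 4931550625^{2} = 24320191566937890625$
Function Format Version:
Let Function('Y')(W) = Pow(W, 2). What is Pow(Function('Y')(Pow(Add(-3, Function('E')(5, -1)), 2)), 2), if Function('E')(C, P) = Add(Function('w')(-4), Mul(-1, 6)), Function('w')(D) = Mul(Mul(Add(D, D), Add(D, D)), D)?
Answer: 24320191566937890625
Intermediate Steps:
Function('w')(D) = Mul(4, Pow(D, 3)) (Function('w')(D) = Mul(Mul(Mul(2, D), Mul(2, D)), D) = Mul(Mul(4, Pow(D, 2)), D) = Mul(4, Pow(D, 3)))
Function('E')(C, P) = -262 (Function('E')(C, P) = Add(Mul(4, Pow(-4, 3)), Mul(-1, 6)) = Add(Mul(4, -64), -6) = Add(-256, -6) = -262)
Pow(Function('Y')(Pow(Add(-3, Function('E')(5, -1)), 2)), 2) = Pow(Pow(Pow(Add(-3, -262), 2), 2), 2) = Pow(Pow(Pow(-265, 2), 2), 2) = Pow(Pow(70225, 2), 2) = Pow(4931550625, 2) = 24320191566937890625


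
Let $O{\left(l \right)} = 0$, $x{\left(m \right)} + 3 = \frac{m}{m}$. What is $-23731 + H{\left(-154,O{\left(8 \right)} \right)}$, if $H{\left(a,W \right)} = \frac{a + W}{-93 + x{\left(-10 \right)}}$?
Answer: $- \frac{2254291}{95} \approx -23729.0$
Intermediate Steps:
$x{\left(m \right)} = -2$ ($x{\left(m \right)} = -3 + \frac{m}{m} = -3 + 1 = -2$)
$H{\left(a,W \right)} = - \frac{W}{95} - \frac{a}{95}$ ($H{\left(a,W \right)} = \frac{a + W}{-93 - 2} = \frac{W + a}{-95} = \left(W + a\right) \left(- \frac{1}{95}\right) = - \frac{W}{95} - \frac{a}{95}$)
$-23731 + H{\left(-154,O{\left(8 \right)} \right)} = -23731 - - \frac{154}{95} = -23731 + \left(0 + \frac{154}{95}\right) = -23731 + \frac{154}{95} = - \frac{2254291}{95}$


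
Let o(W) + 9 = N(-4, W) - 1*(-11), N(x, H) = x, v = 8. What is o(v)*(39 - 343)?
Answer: 608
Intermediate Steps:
o(W) = -2 (o(W) = -9 + (-4 - 1*(-11)) = -9 + (-4 + 11) = -9 + 7 = -2)
o(v)*(39 - 343) = -2*(39 - 343) = -2*(-304) = 608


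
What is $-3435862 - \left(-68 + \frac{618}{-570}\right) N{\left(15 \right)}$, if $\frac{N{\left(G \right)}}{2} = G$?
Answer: $- \frac{65242000}{19} \approx -3.4338 \cdot 10^{6}$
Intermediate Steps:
$N{\left(G \right)} = 2 G$
$-3435862 - \left(-68 + \frac{618}{-570}\right) N{\left(15 \right)} = -3435862 - \left(-68 + \frac{618}{-570}\right) 2 \cdot 15 = -3435862 - \left(-68 + 618 \left(- \frac{1}{570}\right)\right) 30 = -3435862 - \left(-68 - \frac{103}{95}\right) 30 = -3435862 - \left(- \frac{6563}{95}\right) 30 = -3435862 - - \frac{39378}{19} = -3435862 + \frac{39378}{19} = - \frac{65242000}{19}$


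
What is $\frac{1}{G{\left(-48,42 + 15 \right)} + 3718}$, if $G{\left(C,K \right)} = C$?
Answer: $\frac{1}{3670} \approx 0.00027248$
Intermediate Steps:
$\frac{1}{G{\left(-48,42 + 15 \right)} + 3718} = \frac{1}{-48 + 3718} = \frac{1}{3670}$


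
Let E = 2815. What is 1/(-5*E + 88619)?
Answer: 1/74544 ≈ 1.3415e-5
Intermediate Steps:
1/(-5*E + 88619) = 1/(-5*2815 + 88619) = 1/(-14075 + 88619) = 1/74544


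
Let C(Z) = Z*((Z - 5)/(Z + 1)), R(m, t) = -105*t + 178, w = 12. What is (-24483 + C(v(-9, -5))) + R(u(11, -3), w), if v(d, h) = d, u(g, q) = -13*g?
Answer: -102323/4 ≈ -25581.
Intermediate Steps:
R(m, t) = 178 - 105*t
C(Z) = Z*(-5 + Z)/(1 + Z) (C(Z) = Z*((-5 + Z)/(1 + Z)) = Z*(-5 + Z)/(1 + Z))
(-24483 + C(v(-9, -5))) + R(u(11, -3), w) = (-24483 - 9*(-5 - 9)/(1 - 9)) + (178 - 105*12) = (-24483 - 9*(-14)/(-8)) + (178 - 1260) = (-24483 - 9*(-1/8)*(-14)) - 1082 = (-24483 - 63/4) - 1082 = -97995/4 - 1082 = -102323/4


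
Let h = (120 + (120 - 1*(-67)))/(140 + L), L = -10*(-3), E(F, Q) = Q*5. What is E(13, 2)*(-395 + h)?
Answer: -66843/17 ≈ -3931.9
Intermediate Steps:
E(F, Q) = 5*Q
L = 30
h = 307/170 (h = (120 + (120 - 1*(-67)))/(140 + 30) = (120 + (120 + 67))/170 = (120 + 187)*(1/170) = 307*(1/170) = 307/170 ≈ 1.8059)
E(13, 2)*(-395 + h) = (5*2)*(-395 + 307/170) = 10*(-66843/170) = -66843/17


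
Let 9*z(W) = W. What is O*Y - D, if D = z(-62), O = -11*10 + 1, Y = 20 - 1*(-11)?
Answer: -30349/9 ≈ -3372.1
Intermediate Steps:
Y = 31 (Y = 20 + 11 = 31)
z(W) = W/9
O = -109 (O = -110 + 1 = -109)
D = -62/9 (D = (⅑)*(-62) = -62/9 ≈ -6.8889)
O*Y - D = -109*31 - 1*(-62/9) = -3379 + 62/9 = -30349/9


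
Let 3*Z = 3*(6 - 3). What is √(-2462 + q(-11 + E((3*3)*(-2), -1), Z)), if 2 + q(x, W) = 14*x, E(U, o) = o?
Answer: 2*I*√658 ≈ 51.303*I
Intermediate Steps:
Z = 3 (Z = (3*(6 - 3))/3 = (3*3)/3 = (⅓)*9 = 3)
q(x, W) = -2 + 14*x
√(-2462 + q(-11 + E((3*3)*(-2), -1), Z)) = √(-2462 + (-2 + 14*(-11 - 1))) = √(-2462 + (-2 + 14*(-12))) = √(-2462 + (-2 - 168)) = √(-2462 - 170) = √(-2632) = 2*I*√658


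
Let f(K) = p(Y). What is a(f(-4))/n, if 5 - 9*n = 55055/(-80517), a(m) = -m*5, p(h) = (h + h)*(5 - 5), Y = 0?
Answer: 0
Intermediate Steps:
p(h) = 0 (p(h) = (2*h)*0 = 0)
f(K) = 0
a(m) = -5*m
n = 457640/724653 (n = 5/9 - 55055/(9*(-80517)) = 5/9 - 55055*(-1)/(9*80517) = 5/9 - ⅑*(-55055/80517) = 5/9 + 55055/724653 = 457640/724653 ≈ 0.63153)
a(f(-4))/n = (-5*0)/(457640/724653) = 0*(724653/457640) = 0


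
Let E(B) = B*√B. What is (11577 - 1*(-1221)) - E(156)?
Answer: 12798 - 312*√39 ≈ 10850.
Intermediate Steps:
E(B) = B^(3/2)
(11577 - 1*(-1221)) - E(156) = (11577 - 1*(-1221)) - 156^(3/2) = (11577 + 1221) - 312*√39 = 12798 - 312*√39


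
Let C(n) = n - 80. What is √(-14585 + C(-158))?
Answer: 9*I*√183 ≈ 121.75*I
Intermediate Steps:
C(n) = -80 + n
√(-14585 + C(-158)) = √(-14585 + (-80 - 158)) = √(-14585 - 238) = √(-14823) = 9*I*√183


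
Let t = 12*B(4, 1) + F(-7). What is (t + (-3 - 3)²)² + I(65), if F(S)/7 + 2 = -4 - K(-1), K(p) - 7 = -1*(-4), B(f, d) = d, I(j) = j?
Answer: 5106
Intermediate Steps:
K(p) = 11 (K(p) = 7 - 1*(-4) = 7 + 4 = 11)
F(S) = -119 (F(S) = -14 + 7*(-4 - 1*11) = -14 + 7*(-4 - 11) = -14 + 7*(-15) = -14 - 105 = -119)
t = -107 (t = 12*1 - 119 = 12 - 119 = -107)
(t + (-3 - 3)²)² + I(65) = (-107 + (-3 - 3)²)² + 65 = (-107 + (-6)²)² + 65 = (-107 + 36)² + 65 = (-71)² + 65 = 5041 + 65 = 5106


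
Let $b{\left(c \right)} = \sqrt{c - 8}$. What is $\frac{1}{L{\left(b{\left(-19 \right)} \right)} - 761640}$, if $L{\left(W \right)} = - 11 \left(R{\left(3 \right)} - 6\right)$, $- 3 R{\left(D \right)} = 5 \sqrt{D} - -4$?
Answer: $- \frac{623094}{474523050419} - \frac{15 \sqrt{3}}{474523050419} \approx -1.3132 \cdot 10^{-6}$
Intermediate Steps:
$R{\left(D \right)} = - \frac{4}{3} - \frac{5 \sqrt{D}}{3}$ ($R{\left(D \right)} = - \frac{5 \sqrt{D} - -4}{3} = - \frac{5 \sqrt{D} + 4}{3} = - \frac{4 + 5 \sqrt{D}}{3} = - \frac{4}{3} - \frac{5 \sqrt{D}}{3}$)
$b{\left(c \right)} = \sqrt{-8 + c}$
$L{\left(W \right)} = \frac{242}{3} + \frac{55 \sqrt{3}}{3}$ ($L{\left(W \right)} = - 11 \left(\left(- \frac{4}{3} - \frac{5 \sqrt{3}}{3}\right) - 6\right) = - 11 \left(- \frac{22}{3} - \frac{5 \sqrt{3}}{3}\right) = \frac{242}{3} + \frac{55 \sqrt{3}}{3}$)
$\frac{1}{L{\left(b{\left(-19 \right)} \right)} - 761640} = \frac{1}{\left(\frac{242}{3} + \frac{55 \sqrt{3}}{3}\right) - 761640} = \frac{1}{- \frac{2284678}{3} + \frac{55 \sqrt{3}}{3}}$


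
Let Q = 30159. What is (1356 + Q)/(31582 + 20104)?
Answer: 31515/51686 ≈ 0.60974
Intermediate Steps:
(1356 + Q)/(31582 + 20104) = (1356 + 30159)/(31582 + 20104) = 31515/51686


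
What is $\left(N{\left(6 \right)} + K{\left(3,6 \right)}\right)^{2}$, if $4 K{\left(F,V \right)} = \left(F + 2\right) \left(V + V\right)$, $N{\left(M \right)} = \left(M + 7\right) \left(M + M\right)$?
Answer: $29241$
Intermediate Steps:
$N{\left(M \right)} = 2 M \left(7 + M\right)$ ($N{\left(M \right)} = \left(7 + M\right) 2 M = 2 M \left(7 + M\right)$)
$K{\left(F,V \right)} = \frac{V \left(2 + F\right)}{2}$ ($K{\left(F,V \right)} = \frac{\left(F + 2\right) \left(V + V\right)}{4} = \frac{\left(2 + F\right) 2 V}{4} = \frac{2 V \left(2 + F\right)}{4} = \frac{V \left(2 + F\right)}{2}$)
$\left(N{\left(6 \right)} + K{\left(3,6 \right)}\right)^{2} = \left(2 \cdot 6 \left(7 + 6\right) + \frac{1}{2} \cdot 6 \left(2 + 3\right)\right)^{2} = \left(2 \cdot 6 \cdot 13 + \frac{1}{2} \cdot 6 \cdot 5\right)^{2} = \left(156 + 15\right)^{2} = 171^{2} = 29241$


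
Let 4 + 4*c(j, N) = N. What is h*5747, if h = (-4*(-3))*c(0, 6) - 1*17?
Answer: -63217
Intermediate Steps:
c(j, N) = -1 + N/4
h = -11 (h = (-4*(-3))*(-1 + (¼)*6) - 1*17 = 12*(-1 + 3/2) - 17 = 12*(½) - 17 = 6 - 17 = -11)
h*5747 = -11*5747 = -63217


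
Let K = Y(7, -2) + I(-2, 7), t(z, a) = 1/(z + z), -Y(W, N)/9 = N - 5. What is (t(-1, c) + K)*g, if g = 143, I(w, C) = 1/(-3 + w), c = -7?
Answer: 89089/10 ≈ 8908.9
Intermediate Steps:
Y(W, N) = 45 - 9*N (Y(W, N) = -9*(N - 5) = -9*(-5 + N) = 45 - 9*N)
t(z, a) = 1/(2*z)
K = 314/5 (K = (45 - 9*(-2)) + 1/(-3 - 2) = (45 + 18) + 1/(-5) = 63 - ⅕ = 314/5 ≈ 62.800)
(t(-1, c) + K)*g = ((½)/(-1) + 314/5)*143 = ((½)*(-1) + 314/5)*143 = (-½ + 314/5)*143 = (623/10)*143 = 89089/10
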